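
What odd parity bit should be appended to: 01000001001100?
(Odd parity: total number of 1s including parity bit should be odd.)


Number of 1s in data: 4
Parity bit: 1

1


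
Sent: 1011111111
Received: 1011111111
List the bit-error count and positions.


XOR: 0000000000

0 errors (received matches sent)


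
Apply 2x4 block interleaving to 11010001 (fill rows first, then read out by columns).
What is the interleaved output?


Matrix:
  1101
  0001
Read columns: 10100011

10100011


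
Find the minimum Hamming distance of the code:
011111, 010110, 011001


Comparing all pairs, minimum distance: 2
Can detect 1 errors, correct 0 errors

2


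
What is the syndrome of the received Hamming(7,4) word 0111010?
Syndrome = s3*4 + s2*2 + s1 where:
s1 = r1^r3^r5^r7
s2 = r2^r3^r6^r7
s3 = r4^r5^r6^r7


s1=1, s2=1, s3=0

Syndrome = 3 (error at position 3)


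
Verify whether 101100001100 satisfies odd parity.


Number of 1s: 5

Yes, parity is correct (5 ones)


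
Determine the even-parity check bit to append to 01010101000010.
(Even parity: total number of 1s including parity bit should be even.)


Number of 1s in data: 5
Parity bit: 1

1


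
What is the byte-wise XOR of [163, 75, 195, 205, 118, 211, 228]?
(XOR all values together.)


XOR chain: 163 ^ 75 ^ 195 ^ 205 ^ 118 ^ 211 ^ 228 = 167

167


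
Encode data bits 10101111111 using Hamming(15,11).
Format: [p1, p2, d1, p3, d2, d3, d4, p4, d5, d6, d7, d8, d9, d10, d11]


Parity bits: p1=1, p2=0, p3=1, p4=1

101101011111111


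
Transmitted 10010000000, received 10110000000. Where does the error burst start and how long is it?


XOR: 00100000000

Burst at position 2, length 1


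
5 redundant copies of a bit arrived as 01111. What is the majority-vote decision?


Ones: 4 out of 5
Threshold: 3

1 (4/5 voted 1)


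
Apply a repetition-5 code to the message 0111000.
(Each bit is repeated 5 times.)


Each bit -> 5 copies

00000111111111111111000000000000000


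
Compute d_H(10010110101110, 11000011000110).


XOR: 01010101101000
Count of 1s: 6

6


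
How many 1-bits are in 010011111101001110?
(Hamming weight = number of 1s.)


Counting 1s in 010011111101001110

11


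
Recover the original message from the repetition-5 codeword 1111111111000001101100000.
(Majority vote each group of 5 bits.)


Groups: 11111, 11111, 00000, 11011, 00000
Majority votes: 11010

11010


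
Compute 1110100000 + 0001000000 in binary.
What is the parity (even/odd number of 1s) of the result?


1110100000 = 928
0001000000 = 64
Sum = 992 = 1111100000
1s count = 5

odd parity (5 ones in 1111100000)


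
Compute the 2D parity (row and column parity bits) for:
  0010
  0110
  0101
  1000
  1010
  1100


Row parities: 100100
Column parities: 1111

Row P: 100100, Col P: 1111, Corner: 0


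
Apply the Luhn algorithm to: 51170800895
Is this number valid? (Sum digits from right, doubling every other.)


Luhn sum = 42
42 mod 10 = 2

Invalid (Luhn sum mod 10 = 2)


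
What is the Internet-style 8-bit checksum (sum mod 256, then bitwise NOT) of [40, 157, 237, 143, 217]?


Sum = 794 mod 256 = 26
Complement = 229

229


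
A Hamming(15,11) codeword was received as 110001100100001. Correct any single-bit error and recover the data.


Syndrome = 7: error at position 7

Data: 00100100001 (corrected bit 7)


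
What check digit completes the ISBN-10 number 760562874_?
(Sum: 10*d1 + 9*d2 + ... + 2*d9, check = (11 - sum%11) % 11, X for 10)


Weighted sum: 266
266 mod 11 = 2

Check digit: 9


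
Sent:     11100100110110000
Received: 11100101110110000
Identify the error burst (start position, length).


XOR: 00000001000000000

Burst at position 7, length 1


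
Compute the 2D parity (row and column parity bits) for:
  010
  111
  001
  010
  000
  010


Row parities: 111101
Column parities: 100

Row P: 111101, Col P: 100, Corner: 1


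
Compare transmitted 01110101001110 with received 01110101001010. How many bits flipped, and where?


XOR: 00000000000100

1 error(s) at position(s): 11


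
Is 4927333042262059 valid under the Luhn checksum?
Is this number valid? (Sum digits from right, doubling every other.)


Luhn sum = 77
77 mod 10 = 7

Invalid (Luhn sum mod 10 = 7)


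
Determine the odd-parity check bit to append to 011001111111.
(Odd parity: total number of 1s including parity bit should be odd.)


Number of 1s in data: 9
Parity bit: 0

0


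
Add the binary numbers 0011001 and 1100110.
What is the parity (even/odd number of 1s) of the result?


0011001 = 25
1100110 = 102
Sum = 127 = 1111111
1s count = 7

odd parity (7 ones in 1111111)


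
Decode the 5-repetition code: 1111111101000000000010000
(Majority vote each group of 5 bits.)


Groups: 11111, 11101, 00000, 00000, 10000
Majority votes: 11000

11000


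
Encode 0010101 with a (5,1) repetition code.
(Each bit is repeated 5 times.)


Each bit -> 5 copies

00000000001111100000111110000011111


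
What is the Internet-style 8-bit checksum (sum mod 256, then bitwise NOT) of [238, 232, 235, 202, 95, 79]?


Sum = 1081 mod 256 = 57
Complement = 198

198


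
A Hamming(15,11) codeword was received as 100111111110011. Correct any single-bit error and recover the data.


Syndrome = 0: no error detected

Data: 01111110011 (no errors)


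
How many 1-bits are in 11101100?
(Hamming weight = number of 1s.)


Counting 1s in 11101100

5


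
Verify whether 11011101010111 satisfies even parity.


Number of 1s: 10

Yes, parity is correct (10 ones)


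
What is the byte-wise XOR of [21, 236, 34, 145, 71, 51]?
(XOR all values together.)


XOR chain: 21 ^ 236 ^ 34 ^ 145 ^ 71 ^ 51 = 62

62


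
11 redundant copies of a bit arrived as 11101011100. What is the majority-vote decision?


Ones: 7 out of 11
Threshold: 6

1 (7/11 voted 1)


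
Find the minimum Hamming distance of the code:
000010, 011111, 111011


Comparing all pairs, minimum distance: 2
Can detect 1 errors, correct 0 errors

2


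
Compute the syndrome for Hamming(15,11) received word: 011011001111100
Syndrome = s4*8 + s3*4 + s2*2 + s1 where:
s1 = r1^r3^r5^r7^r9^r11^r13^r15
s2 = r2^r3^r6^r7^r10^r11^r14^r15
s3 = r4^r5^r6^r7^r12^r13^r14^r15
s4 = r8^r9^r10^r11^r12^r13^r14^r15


s1=1, s2=1, s3=0, s4=1

Syndrome = 11 (error at position 11)


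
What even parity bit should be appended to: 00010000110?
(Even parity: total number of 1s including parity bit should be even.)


Number of 1s in data: 3
Parity bit: 1

1


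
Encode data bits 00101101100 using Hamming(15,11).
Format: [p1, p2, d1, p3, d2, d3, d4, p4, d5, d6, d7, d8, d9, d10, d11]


Parity bits: p1=0, p2=0, p3=1, p4=0

000101001101100


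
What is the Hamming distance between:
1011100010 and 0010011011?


XOR: 1001111001
Count of 1s: 6

6


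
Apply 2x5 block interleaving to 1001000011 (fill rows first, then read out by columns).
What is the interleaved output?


Matrix:
  10010
  00011
Read columns: 1000001101

1000001101


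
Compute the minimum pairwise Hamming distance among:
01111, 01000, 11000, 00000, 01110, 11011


Comparing all pairs, minimum distance: 1
Can detect 0 errors, correct 0 errors

1


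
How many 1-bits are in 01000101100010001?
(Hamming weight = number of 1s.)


Counting 1s in 01000101100010001

6


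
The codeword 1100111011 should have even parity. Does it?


Number of 1s: 7

No, parity error (7 ones)


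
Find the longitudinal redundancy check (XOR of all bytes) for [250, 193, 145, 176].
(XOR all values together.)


XOR chain: 250 ^ 193 ^ 145 ^ 176 = 26

26


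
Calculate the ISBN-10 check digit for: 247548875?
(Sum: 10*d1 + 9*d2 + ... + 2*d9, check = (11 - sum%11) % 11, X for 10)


Weighted sum: 274
274 mod 11 = 10

Check digit: 1


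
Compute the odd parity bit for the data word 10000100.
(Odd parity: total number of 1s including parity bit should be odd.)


Number of 1s in data: 2
Parity bit: 1

1


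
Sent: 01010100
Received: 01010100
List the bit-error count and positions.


XOR: 00000000

0 errors (received matches sent)


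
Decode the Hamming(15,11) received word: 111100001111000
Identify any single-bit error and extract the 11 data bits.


Syndrome = 0: no error detected

Data: 10001111000 (no errors)


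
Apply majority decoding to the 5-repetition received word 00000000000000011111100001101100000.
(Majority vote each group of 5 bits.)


Groups: 00000, 00000, 00000, 11111, 10000, 11011, 00000
Majority votes: 0001010

0001010


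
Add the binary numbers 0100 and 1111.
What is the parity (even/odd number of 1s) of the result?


0100 = 4
1111 = 15
Sum = 19 = 10011
1s count = 3

odd parity (3 ones in 10011)


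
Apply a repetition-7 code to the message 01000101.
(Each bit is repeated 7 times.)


Each bit -> 7 copies

00000001111111000000000000000000000111111100000001111111


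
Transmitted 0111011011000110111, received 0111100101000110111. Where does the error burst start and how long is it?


XOR: 0000111110000000000

Burst at position 4, length 5


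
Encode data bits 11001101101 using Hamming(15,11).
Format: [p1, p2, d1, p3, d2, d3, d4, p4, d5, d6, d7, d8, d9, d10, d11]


Parity bits: p1=1, p2=1, p3=0, p4=1

111010011101101


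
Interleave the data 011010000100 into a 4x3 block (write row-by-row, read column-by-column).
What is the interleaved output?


Matrix:
  011
  010
  000
  100
Read columns: 000111001000

000111001000


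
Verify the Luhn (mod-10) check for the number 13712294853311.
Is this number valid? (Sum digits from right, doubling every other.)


Luhn sum = 54
54 mod 10 = 4

Invalid (Luhn sum mod 10 = 4)


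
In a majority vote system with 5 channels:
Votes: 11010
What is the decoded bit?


Ones: 3 out of 5
Threshold: 3

1 (3/5 voted 1)


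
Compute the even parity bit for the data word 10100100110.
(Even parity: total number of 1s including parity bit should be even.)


Number of 1s in data: 5
Parity bit: 1

1


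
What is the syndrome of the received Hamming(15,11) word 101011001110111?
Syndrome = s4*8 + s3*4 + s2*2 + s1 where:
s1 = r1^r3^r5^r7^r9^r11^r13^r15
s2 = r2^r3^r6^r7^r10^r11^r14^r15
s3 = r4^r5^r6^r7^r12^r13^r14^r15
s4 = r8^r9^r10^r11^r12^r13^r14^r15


s1=1, s2=0, s3=1, s4=0

Syndrome = 5 (error at position 5)


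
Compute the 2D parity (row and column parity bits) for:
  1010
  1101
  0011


Row parities: 010
Column parities: 0100

Row P: 010, Col P: 0100, Corner: 1


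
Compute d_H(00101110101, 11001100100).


XOR: 11100010001
Count of 1s: 5

5


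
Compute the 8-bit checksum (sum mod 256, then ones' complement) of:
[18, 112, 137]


Sum = 267 mod 256 = 11
Complement = 244

244


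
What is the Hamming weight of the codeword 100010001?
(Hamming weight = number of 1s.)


Counting 1s in 100010001

3


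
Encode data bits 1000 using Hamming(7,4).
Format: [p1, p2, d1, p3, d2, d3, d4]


Parity bits: p1=1, p2=1, p3=0

1110000


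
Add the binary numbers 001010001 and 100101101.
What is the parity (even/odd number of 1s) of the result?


001010001 = 81
100101101 = 301
Sum = 382 = 101111110
1s count = 7

odd parity (7 ones in 101111110)


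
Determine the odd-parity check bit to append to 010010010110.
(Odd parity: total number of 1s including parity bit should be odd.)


Number of 1s in data: 5
Parity bit: 0

0


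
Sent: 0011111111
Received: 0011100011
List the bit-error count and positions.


XOR: 0000011100

3 error(s) at position(s): 5, 6, 7


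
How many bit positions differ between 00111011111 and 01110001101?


XOR: 01001010010
Count of 1s: 4

4


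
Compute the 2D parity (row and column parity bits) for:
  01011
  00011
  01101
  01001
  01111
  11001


Row parities: 101001
Column parities: 11010

Row P: 101001, Col P: 11010, Corner: 1


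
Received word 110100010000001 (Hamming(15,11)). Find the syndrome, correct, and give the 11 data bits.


Syndrome = 0: no error detected

Data: 00000000001 (no errors)


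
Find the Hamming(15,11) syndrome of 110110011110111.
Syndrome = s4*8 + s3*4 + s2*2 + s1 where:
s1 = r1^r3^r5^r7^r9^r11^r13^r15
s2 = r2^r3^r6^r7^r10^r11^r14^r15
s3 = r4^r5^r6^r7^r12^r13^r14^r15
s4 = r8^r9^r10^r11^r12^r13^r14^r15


s1=0, s2=1, s3=1, s4=1

Syndrome = 14 (error at position 14)


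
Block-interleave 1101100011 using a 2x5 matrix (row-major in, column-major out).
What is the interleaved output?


Matrix:
  11011
  00011
Read columns: 1010001111

1010001111


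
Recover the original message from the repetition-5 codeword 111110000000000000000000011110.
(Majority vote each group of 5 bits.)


Groups: 11111, 00000, 00000, 00000, 00000, 11110
Majority votes: 100001

100001


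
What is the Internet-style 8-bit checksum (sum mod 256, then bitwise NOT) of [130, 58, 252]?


Sum = 440 mod 256 = 184
Complement = 71

71


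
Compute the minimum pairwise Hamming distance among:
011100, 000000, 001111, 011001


Comparing all pairs, minimum distance: 2
Can detect 1 errors, correct 0 errors

2


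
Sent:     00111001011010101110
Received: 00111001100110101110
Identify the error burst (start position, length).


XOR: 00000000111100000000

Burst at position 8, length 4


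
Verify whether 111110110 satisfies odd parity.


Number of 1s: 7

Yes, parity is correct (7 ones)


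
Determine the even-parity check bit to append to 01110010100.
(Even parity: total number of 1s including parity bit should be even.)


Number of 1s in data: 5
Parity bit: 1

1


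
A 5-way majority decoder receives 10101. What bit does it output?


Ones: 3 out of 5
Threshold: 3

1 (3/5 voted 1)


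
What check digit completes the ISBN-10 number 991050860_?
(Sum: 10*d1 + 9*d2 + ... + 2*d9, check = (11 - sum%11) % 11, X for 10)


Weighted sum: 259
259 mod 11 = 6

Check digit: 5


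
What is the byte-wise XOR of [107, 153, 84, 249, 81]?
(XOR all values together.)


XOR chain: 107 ^ 153 ^ 84 ^ 249 ^ 81 = 14

14


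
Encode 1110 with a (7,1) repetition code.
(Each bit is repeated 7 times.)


Each bit -> 7 copies

1111111111111111111110000000


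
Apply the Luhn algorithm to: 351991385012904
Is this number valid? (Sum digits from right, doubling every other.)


Luhn sum = 58
58 mod 10 = 8

Invalid (Luhn sum mod 10 = 8)


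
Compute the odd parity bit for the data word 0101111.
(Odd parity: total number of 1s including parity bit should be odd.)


Number of 1s in data: 5
Parity bit: 0

0


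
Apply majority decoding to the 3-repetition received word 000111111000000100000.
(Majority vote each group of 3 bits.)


Groups: 000, 111, 111, 000, 000, 100, 000
Majority votes: 0110000

0110000


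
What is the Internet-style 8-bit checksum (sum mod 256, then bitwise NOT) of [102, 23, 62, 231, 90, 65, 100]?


Sum = 673 mod 256 = 161
Complement = 94

94


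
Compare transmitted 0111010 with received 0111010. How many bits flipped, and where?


XOR: 0000000

0 errors (received matches sent)


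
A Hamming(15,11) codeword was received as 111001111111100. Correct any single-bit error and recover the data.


Syndrome = 0: no error detected

Data: 10111111100 (no errors)


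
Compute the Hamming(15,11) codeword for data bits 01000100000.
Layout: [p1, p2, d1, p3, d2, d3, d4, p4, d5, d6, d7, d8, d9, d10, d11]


Parity bits: p1=1, p2=1, p3=1, p4=1

110110010100000


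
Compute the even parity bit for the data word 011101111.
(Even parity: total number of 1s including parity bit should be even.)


Number of 1s in data: 7
Parity bit: 1

1


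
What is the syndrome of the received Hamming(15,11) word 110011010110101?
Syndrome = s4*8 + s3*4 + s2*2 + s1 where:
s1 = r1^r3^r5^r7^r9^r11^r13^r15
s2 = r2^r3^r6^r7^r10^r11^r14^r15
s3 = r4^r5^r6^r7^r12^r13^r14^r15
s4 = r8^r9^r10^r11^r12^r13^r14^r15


s1=1, s2=1, s3=0, s4=1

Syndrome = 11 (error at position 11)


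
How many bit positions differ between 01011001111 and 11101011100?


XOR: 10110010011
Count of 1s: 6

6


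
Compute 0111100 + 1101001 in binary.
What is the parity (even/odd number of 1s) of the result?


0111100 = 60
1101001 = 105
Sum = 165 = 10100101
1s count = 4

even parity (4 ones in 10100101)


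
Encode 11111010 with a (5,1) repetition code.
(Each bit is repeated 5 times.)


Each bit -> 5 copies

1111111111111111111111111000001111100000


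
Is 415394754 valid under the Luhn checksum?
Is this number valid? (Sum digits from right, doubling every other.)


Luhn sum = 46
46 mod 10 = 6

Invalid (Luhn sum mod 10 = 6)


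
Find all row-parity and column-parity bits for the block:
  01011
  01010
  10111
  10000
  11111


Row parities: 10011
Column parities: 11001

Row P: 10011, Col P: 11001, Corner: 1


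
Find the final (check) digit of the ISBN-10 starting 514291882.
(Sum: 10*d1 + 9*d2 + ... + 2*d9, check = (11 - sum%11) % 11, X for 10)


Weighted sum: 224
224 mod 11 = 4

Check digit: 7


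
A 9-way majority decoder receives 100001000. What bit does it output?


Ones: 2 out of 9
Threshold: 5

0 (2/9 voted 1)


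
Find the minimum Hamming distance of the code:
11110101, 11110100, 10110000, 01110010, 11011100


Comparing all pairs, minimum distance: 1
Can detect 0 errors, correct 0 errors

1


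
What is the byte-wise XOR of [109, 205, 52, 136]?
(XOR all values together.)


XOR chain: 109 ^ 205 ^ 52 ^ 136 = 28

28


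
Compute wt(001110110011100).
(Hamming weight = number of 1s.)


Counting 1s in 001110110011100

8


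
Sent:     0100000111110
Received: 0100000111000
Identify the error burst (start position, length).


XOR: 0000000000110

Burst at position 10, length 2


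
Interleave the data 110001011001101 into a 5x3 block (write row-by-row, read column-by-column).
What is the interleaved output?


Matrix:
  110
  001
  011
  001
  101
Read columns: 100011010001111

100011010001111


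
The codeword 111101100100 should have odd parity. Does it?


Number of 1s: 7

Yes, parity is correct (7 ones)


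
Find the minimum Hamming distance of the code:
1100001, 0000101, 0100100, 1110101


Comparing all pairs, minimum distance: 2
Can detect 1 errors, correct 0 errors

2


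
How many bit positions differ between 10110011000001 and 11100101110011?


XOR: 01010110110010
Count of 1s: 7

7


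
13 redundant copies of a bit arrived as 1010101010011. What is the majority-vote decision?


Ones: 7 out of 13
Threshold: 7

1 (7/13 voted 1)


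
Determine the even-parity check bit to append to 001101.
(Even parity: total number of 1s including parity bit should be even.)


Number of 1s in data: 3
Parity bit: 1

1


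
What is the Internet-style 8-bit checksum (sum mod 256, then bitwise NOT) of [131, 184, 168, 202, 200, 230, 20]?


Sum = 1135 mod 256 = 111
Complement = 144

144


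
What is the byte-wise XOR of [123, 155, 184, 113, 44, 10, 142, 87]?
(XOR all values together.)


XOR chain: 123 ^ 155 ^ 184 ^ 113 ^ 44 ^ 10 ^ 142 ^ 87 = 214

214


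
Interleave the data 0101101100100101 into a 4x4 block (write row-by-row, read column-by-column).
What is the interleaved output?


Matrix:
  0101
  1011
  0010
  0101
Read columns: 0100100101101101

0100100101101101


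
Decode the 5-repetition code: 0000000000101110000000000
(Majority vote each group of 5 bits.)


Groups: 00000, 00000, 10111, 00000, 00000
Majority votes: 00100

00100


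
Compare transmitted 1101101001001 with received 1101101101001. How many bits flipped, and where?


XOR: 0000000100000

1 error(s) at position(s): 7


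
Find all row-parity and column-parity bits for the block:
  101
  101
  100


Row parities: 001
Column parities: 100

Row P: 001, Col P: 100, Corner: 1


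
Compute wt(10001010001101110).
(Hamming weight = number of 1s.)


Counting 1s in 10001010001101110

8


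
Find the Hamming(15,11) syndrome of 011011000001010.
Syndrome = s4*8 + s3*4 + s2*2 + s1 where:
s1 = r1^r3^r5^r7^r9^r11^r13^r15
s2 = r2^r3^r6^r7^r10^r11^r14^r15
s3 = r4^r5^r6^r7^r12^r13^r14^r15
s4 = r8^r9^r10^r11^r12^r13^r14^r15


s1=0, s2=0, s3=0, s4=0

Syndrome = 0 (no error)


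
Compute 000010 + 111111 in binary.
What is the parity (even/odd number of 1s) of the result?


000010 = 2
111111 = 63
Sum = 65 = 1000001
1s count = 2

even parity (2 ones in 1000001)


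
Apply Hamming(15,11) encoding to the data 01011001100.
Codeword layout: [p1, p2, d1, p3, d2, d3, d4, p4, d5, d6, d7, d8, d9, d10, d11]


Parity bits: p1=0, p2=1, p3=0, p4=1

010010111001100


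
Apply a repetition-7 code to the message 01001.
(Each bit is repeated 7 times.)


Each bit -> 7 copies

00000001111111000000000000001111111


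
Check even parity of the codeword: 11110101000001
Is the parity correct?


Number of 1s: 7

No, parity error (7 ones)


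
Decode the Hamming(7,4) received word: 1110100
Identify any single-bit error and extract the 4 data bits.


Syndrome = 5: error at position 5

Data: 1000 (corrected bit 5)


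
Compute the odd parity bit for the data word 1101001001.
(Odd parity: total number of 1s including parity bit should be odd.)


Number of 1s in data: 5
Parity bit: 0

0


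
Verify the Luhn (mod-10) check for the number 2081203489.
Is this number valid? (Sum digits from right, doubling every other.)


Luhn sum = 42
42 mod 10 = 2

Invalid (Luhn sum mod 10 = 2)


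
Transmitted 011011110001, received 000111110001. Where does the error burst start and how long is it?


XOR: 011100000000

Burst at position 1, length 3


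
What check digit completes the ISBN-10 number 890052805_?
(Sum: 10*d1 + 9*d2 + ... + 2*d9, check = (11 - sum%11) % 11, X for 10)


Weighted sum: 243
243 mod 11 = 1

Check digit: X


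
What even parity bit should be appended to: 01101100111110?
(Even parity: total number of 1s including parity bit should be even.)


Number of 1s in data: 9
Parity bit: 1

1


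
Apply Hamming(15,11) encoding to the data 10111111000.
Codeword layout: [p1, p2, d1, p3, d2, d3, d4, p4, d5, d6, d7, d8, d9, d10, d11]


Parity bits: p1=0, p2=1, p3=1, p4=0

011101101111000


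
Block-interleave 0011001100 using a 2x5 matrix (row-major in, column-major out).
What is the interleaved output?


Matrix:
  00110
  01100
Read columns: 0001111000

0001111000


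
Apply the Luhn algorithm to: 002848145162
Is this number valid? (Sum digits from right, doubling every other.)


Luhn sum = 41
41 mod 10 = 1

Invalid (Luhn sum mod 10 = 1)


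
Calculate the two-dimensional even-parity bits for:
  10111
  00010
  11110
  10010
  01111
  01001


Row parities: 010000
Column parities: 11111

Row P: 010000, Col P: 11111, Corner: 1


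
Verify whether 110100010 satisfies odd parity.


Number of 1s: 4

No, parity error (4 ones)


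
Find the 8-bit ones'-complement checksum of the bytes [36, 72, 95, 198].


Sum = 401 mod 256 = 145
Complement = 110

110


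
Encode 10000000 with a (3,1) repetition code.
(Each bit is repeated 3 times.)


Each bit -> 3 copies

111000000000000000000000


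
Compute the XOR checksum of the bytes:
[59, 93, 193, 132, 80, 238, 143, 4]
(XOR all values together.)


XOR chain: 59 ^ 93 ^ 193 ^ 132 ^ 80 ^ 238 ^ 143 ^ 4 = 22

22


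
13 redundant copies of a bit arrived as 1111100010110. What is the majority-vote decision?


Ones: 8 out of 13
Threshold: 7

1 (8/13 voted 1)


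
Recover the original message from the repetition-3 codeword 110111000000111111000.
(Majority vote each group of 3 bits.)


Groups: 110, 111, 000, 000, 111, 111, 000
Majority votes: 1100110

1100110


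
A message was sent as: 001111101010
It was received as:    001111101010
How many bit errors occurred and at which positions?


XOR: 000000000000

0 errors (received matches sent)


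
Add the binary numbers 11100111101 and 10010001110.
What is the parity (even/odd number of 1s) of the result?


11100111101 = 1853
10010001110 = 1166
Sum = 3019 = 101111001011
1s count = 8

even parity (8 ones in 101111001011)


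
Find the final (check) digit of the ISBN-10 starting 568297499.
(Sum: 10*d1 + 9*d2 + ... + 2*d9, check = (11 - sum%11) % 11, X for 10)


Weighted sum: 332
332 mod 11 = 2

Check digit: 9


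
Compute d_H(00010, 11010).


XOR: 11000
Count of 1s: 2

2


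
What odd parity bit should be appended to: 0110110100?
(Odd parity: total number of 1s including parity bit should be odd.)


Number of 1s in data: 5
Parity bit: 0

0


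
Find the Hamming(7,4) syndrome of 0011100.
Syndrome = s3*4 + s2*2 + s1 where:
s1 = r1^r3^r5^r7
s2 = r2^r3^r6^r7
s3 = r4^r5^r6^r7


s1=0, s2=1, s3=0

Syndrome = 2 (error at position 2)


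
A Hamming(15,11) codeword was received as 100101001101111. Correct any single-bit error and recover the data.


Syndrome = 0: no error detected

Data: 00101101111 (no errors)


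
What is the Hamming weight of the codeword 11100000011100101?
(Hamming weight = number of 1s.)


Counting 1s in 11100000011100101

8


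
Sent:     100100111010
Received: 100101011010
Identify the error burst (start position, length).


XOR: 000001100000

Burst at position 5, length 2


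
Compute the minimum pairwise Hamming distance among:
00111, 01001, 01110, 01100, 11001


Comparing all pairs, minimum distance: 1
Can detect 0 errors, correct 0 errors

1


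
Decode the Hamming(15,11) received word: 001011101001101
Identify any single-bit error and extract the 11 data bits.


Syndrome = 0: no error detected

Data: 11111001101 (no errors)


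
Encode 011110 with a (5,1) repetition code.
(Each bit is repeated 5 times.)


Each bit -> 5 copies

000001111111111111111111100000


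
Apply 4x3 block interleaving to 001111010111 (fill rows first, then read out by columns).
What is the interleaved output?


Matrix:
  001
  111
  010
  111
Read columns: 010101111101

010101111101


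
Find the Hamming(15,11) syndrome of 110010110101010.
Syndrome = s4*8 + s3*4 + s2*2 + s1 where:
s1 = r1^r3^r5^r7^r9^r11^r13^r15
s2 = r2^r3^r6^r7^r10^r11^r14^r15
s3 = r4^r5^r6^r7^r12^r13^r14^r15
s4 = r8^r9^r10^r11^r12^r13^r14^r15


s1=1, s2=0, s3=0, s4=0

Syndrome = 1 (error at position 1)


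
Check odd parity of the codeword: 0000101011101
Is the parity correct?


Number of 1s: 6

No, parity error (6 ones)


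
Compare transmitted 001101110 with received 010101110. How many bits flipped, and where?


XOR: 011000000

2 error(s) at position(s): 1, 2


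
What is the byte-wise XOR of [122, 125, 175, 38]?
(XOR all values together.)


XOR chain: 122 ^ 125 ^ 175 ^ 38 = 142

142


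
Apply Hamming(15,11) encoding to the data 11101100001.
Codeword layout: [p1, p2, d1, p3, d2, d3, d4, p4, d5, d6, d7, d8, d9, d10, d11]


Parity bits: p1=0, p2=0, p3=1, p4=1

001111011100001


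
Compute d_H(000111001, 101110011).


XOR: 101001010
Count of 1s: 4

4


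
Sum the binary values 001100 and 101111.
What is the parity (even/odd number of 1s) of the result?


001100 = 12
101111 = 47
Sum = 59 = 111011
1s count = 5

odd parity (5 ones in 111011)


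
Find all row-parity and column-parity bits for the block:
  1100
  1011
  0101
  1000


Row parities: 0101
Column parities: 1010

Row P: 0101, Col P: 1010, Corner: 0


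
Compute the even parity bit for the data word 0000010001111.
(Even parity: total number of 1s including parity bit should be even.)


Number of 1s in data: 5
Parity bit: 1

1


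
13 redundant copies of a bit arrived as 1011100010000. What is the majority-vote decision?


Ones: 5 out of 13
Threshold: 7

0 (5/13 voted 1)


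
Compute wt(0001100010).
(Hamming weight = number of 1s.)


Counting 1s in 0001100010

3


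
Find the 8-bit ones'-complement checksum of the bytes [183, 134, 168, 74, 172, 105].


Sum = 836 mod 256 = 68
Complement = 187

187


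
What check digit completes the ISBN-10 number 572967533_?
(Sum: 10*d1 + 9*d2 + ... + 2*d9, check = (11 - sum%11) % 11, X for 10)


Weighted sum: 298
298 mod 11 = 1

Check digit: X


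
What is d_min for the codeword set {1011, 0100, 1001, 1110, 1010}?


Comparing all pairs, minimum distance: 1
Can detect 0 errors, correct 0 errors

1


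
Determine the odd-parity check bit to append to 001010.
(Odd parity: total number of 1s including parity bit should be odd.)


Number of 1s in data: 2
Parity bit: 1

1


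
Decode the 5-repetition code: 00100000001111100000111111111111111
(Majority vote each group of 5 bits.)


Groups: 00100, 00000, 11111, 00000, 11111, 11111, 11111
Majority votes: 0010111

0010111


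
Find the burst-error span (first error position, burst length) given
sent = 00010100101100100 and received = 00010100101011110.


XOR: 00000000000111010

Burst at position 11, length 5


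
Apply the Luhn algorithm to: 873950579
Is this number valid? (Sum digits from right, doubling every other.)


Luhn sum = 49
49 mod 10 = 9

Invalid (Luhn sum mod 10 = 9)


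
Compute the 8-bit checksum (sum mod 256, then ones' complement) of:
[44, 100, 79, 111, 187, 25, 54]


Sum = 600 mod 256 = 88
Complement = 167

167


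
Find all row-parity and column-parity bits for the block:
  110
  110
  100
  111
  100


Row parities: 00111
Column parities: 111

Row P: 00111, Col P: 111, Corner: 1


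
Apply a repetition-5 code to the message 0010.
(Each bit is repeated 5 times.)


Each bit -> 5 copies

00000000001111100000


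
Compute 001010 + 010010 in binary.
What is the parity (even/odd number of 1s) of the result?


001010 = 10
010010 = 18
Sum = 28 = 11100
1s count = 3

odd parity (3 ones in 11100)


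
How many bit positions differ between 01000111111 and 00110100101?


XOR: 01110011010
Count of 1s: 6

6


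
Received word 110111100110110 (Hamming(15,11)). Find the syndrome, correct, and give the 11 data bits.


Syndrome = 1: error at position 1

Data: 01110110110 (corrected bit 1)


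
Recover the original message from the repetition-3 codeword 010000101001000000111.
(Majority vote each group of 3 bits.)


Groups: 010, 000, 101, 001, 000, 000, 111
Majority votes: 0010001

0010001


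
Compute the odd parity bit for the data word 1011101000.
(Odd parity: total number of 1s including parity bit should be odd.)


Number of 1s in data: 5
Parity bit: 0

0


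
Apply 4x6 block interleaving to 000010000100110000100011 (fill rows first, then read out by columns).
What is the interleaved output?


Matrix:
  000010
  000100
  110000
  100011
Read columns: 001100100000010010010001

001100100000010010010001


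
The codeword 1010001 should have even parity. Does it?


Number of 1s: 3

No, parity error (3 ones)


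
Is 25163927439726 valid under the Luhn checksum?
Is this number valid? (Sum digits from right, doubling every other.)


Luhn sum = 80
80 mod 10 = 0

Valid (Luhn sum mod 10 = 0)


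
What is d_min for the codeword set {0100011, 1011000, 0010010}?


Comparing all pairs, minimum distance: 3
Can detect 2 errors, correct 1 errors

3


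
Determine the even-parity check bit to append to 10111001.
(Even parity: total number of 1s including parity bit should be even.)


Number of 1s in data: 5
Parity bit: 1

1


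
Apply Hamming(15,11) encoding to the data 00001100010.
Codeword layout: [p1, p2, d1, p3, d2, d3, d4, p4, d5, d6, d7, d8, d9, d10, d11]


Parity bits: p1=1, p2=0, p3=1, p4=1

100100011100010


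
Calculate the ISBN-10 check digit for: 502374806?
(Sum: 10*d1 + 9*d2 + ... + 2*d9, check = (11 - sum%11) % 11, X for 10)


Weighted sum: 193
193 mod 11 = 6

Check digit: 5


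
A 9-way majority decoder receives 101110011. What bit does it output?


Ones: 6 out of 9
Threshold: 5

1 (6/9 voted 1)


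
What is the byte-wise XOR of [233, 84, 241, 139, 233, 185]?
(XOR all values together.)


XOR chain: 233 ^ 84 ^ 241 ^ 139 ^ 233 ^ 185 = 151

151


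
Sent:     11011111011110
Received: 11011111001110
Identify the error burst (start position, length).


XOR: 00000000010000

Burst at position 9, length 1


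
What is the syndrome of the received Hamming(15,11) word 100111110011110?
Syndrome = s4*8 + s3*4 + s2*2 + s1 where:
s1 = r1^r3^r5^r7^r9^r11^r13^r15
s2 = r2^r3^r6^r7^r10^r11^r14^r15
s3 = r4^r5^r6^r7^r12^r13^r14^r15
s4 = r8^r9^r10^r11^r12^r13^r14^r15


s1=1, s2=0, s3=1, s4=1

Syndrome = 13 (error at position 13)


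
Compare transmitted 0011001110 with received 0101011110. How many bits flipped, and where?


XOR: 0110010000

3 error(s) at position(s): 1, 2, 5


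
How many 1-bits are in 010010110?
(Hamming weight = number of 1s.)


Counting 1s in 010010110

4


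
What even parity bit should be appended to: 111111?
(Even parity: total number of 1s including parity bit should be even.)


Number of 1s in data: 6
Parity bit: 0

0


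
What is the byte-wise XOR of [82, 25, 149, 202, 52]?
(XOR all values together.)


XOR chain: 82 ^ 25 ^ 149 ^ 202 ^ 52 = 32

32


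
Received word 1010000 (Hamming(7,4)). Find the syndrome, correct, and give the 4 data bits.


Syndrome = 2: error at position 2

Data: 1000 (corrected bit 2)


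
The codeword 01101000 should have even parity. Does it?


Number of 1s: 3

No, parity error (3 ones)


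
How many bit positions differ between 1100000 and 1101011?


XOR: 0001011
Count of 1s: 3

3


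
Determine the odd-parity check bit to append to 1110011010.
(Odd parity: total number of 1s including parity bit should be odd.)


Number of 1s in data: 6
Parity bit: 1

1


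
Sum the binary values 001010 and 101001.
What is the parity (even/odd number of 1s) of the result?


001010 = 10
101001 = 41
Sum = 51 = 110011
1s count = 4

even parity (4 ones in 110011)


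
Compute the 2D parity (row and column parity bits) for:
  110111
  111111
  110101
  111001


Row parities: 1000
Column parities: 000100

Row P: 1000, Col P: 000100, Corner: 1


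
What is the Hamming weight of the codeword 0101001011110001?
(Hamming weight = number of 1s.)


Counting 1s in 0101001011110001

8


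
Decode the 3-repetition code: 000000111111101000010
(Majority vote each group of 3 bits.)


Groups: 000, 000, 111, 111, 101, 000, 010
Majority votes: 0011100

0011100


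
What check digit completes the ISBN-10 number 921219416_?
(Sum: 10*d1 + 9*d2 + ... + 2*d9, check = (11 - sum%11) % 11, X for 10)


Weighted sum: 212
212 mod 11 = 3

Check digit: 8


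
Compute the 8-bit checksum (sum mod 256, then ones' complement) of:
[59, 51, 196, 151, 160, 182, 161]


Sum = 960 mod 256 = 192
Complement = 63

63


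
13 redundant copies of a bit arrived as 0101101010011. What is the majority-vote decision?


Ones: 7 out of 13
Threshold: 7

1 (7/13 voted 1)


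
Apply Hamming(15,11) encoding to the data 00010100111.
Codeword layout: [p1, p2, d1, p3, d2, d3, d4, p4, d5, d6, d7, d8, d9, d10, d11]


Parity bits: p1=1, p2=0, p3=0, p4=0

100000100100111


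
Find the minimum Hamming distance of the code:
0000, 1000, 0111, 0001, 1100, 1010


Comparing all pairs, minimum distance: 1
Can detect 0 errors, correct 0 errors

1


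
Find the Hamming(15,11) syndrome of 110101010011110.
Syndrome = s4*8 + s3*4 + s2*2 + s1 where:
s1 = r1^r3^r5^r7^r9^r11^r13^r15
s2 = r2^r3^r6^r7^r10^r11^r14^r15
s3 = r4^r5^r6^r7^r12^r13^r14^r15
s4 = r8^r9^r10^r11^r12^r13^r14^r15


s1=1, s2=0, s3=1, s4=1

Syndrome = 13 (error at position 13)


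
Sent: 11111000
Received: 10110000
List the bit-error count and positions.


XOR: 01001000

2 error(s) at position(s): 1, 4


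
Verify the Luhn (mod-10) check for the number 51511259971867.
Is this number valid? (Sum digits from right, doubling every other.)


Luhn sum = 54
54 mod 10 = 4

Invalid (Luhn sum mod 10 = 4)


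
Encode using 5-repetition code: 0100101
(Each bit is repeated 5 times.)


Each bit -> 5 copies

00000111110000000000111110000011111


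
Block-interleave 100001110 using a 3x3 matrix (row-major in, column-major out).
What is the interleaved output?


Matrix:
  100
  001
  110
Read columns: 101001010

101001010


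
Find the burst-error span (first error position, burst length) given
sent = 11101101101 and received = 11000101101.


XOR: 00101000000

Burst at position 2, length 3


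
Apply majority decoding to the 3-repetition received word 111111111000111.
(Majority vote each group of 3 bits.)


Groups: 111, 111, 111, 000, 111
Majority votes: 11101

11101


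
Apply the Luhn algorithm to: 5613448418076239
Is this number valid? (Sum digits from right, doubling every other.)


Luhn sum = 72
72 mod 10 = 2

Invalid (Luhn sum mod 10 = 2)


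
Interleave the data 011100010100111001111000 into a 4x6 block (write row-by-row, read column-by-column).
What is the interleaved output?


Matrix:
  011100
  010100
  111001
  111000
Read columns: 001111111011110000000010

001111111011110000000010


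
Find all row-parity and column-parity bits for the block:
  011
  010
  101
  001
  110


Row parities: 01010
Column parities: 011

Row P: 01010, Col P: 011, Corner: 0


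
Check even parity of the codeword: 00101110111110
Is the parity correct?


Number of 1s: 9

No, parity error (9 ones)


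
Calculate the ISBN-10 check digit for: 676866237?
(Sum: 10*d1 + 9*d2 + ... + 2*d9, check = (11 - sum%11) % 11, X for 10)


Weighted sum: 324
324 mod 11 = 5

Check digit: 6


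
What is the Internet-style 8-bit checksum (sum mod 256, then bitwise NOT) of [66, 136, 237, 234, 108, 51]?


Sum = 832 mod 256 = 64
Complement = 191

191


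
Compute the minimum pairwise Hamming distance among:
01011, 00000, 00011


Comparing all pairs, minimum distance: 1
Can detect 0 errors, correct 0 errors

1


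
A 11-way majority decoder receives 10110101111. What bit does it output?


Ones: 8 out of 11
Threshold: 6

1 (8/11 voted 1)


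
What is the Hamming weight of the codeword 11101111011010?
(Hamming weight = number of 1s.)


Counting 1s in 11101111011010

10


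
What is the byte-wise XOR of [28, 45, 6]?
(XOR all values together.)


XOR chain: 28 ^ 45 ^ 6 = 55

55


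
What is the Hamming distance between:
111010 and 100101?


XOR: 011111
Count of 1s: 5

5


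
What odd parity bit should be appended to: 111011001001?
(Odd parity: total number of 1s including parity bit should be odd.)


Number of 1s in data: 7
Parity bit: 0

0


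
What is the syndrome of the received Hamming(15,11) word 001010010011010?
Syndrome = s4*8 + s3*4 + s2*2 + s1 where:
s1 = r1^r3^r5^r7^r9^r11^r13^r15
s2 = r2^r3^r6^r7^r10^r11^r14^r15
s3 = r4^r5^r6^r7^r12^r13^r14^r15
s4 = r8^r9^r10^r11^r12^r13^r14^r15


s1=1, s2=1, s3=1, s4=0

Syndrome = 7 (error at position 7)


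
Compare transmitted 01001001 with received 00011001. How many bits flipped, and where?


XOR: 01010000

2 error(s) at position(s): 1, 3


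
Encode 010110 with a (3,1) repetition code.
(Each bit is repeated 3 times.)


Each bit -> 3 copies

000111000111111000


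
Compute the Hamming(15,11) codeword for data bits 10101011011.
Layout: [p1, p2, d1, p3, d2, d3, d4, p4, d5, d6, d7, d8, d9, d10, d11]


Parity bits: p1=0, p2=1, p3=0, p4=1

011001011011011


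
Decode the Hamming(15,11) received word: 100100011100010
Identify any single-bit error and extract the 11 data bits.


Syndrome = 0: no error detected

Data: 00001100010 (no errors)


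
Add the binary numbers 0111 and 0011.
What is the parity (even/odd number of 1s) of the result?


0111 = 7
0011 = 3
Sum = 10 = 1010
1s count = 2

even parity (2 ones in 1010)
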